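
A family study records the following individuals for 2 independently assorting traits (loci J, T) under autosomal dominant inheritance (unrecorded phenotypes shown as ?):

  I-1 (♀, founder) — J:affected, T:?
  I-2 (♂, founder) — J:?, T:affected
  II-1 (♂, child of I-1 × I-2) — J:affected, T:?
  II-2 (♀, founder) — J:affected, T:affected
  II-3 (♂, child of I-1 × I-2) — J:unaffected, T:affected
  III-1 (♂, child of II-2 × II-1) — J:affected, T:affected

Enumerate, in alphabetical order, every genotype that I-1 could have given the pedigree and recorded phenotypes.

J/I-1 aff ·: Jj
J/I-2 ? ·: jj|Jj
J/II-1 aff I-1×I-2: Jj|JJ
J/II-2 aff ·: Jj|JJ
J/II-3 un I-1×I-2: jj
J/III-1 aff II-2×II-1: Jj|JJ
⇒ J over [I-1,I-2,II-1,II-2,II-3,III-1]: 11 consistent
T/I-1 ? ·: tt|Tt|TT
T/I-2 aff ·: Tt|TT
T/II-1 ? I-1×I-2: tt|Tt|TT
T/II-2 aff ·: Tt|TT
T/II-3 aff I-1×I-2: Tt|TT
T/III-1 aff II-2×II-1: Tt|TT
⇒ T over [I-1,I-2,II-1,II-2,II-3,III-1]: 59 consistent

I-1 ∈ {Jj TT, Jj Tt, Jj tt}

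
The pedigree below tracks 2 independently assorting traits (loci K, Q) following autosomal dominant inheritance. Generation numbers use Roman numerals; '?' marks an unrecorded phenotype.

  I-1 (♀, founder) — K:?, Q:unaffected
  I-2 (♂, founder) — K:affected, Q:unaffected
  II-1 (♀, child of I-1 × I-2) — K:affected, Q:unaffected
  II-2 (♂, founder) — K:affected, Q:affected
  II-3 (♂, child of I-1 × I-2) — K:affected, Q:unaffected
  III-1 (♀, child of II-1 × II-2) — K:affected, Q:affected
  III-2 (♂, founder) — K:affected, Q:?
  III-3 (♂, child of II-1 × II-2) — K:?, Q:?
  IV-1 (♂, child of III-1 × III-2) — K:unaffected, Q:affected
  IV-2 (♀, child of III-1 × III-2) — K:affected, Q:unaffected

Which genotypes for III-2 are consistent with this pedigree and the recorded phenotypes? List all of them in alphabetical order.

K/I-1 ? ·: kk|Kk|KK
K/I-2 aff ·: Kk|KK
K/II-1 aff I-1×I-2: Kk|KK
K/II-2 aff ·: Kk|KK
K/II-3 aff I-1×I-2: Kk|KK
K/III-1 aff II-1×II-2: Kk
K/III-2 aff ·: Kk
K/III-3 ? II-1×II-2: kk|Kk|KK
K/IV-1 un III-1×III-2: kk
K/IV-2 aff III-1×III-2: Kk|KK
⇒ K over [I-1,I-2,II-1,II-2,II-3,III-1,III-2,III-3,IV-1,IV-2]: 108 consistent
Q/I-1 un ·: qq
Q/I-2 un ·: qq
Q/II-1 un I-1×I-2: qq
Q/II-2 aff ·: Qq|QQ
Q/II-3 un I-1×I-2: qq
Q/III-1 aff II-1×II-2: Qq
Q/III-2 ? ·: qq|Qq
Q/III-3 ? II-1×II-2: qq|Qq
Q/IV-1 aff III-1×III-2: Qq|QQ
Q/IV-2 un III-1×III-2: qq
⇒ Q over [I-1,I-2,II-1,II-2,II-3,III-1,III-2,III-3,IV-1,IV-2]: 9 consistent

III-2 ∈ {Kk Qq, Kk qq}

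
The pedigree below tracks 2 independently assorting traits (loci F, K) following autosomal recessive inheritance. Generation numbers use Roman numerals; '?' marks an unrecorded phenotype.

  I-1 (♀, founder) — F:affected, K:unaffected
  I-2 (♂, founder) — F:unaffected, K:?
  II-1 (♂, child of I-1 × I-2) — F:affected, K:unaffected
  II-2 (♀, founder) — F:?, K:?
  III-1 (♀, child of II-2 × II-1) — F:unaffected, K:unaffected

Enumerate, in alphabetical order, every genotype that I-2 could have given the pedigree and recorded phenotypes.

I-2 ∈ {Ff KK, Ff Kk, Ff kk}

F/I-1 aff ·: ff
F/I-2 un ·: Ff
F/II-1 aff I-1×I-2: ff
F/II-2 ? ·: FF|Ff
F/III-1 un II-2×II-1: Ff
⇒ F over [I-1,I-2,II-1,II-2,III-1]: 2 consistent
K/I-1 un ·: KK|Kk
K/I-2 ? ·: KK|Kk|kk
K/II-1 un I-1×I-2: KK|Kk
K/II-2 ? ·: KK|Kk|kk
K/III-1 un II-2×II-1: KK|Kk
⇒ K over [I-1,I-2,II-1,II-2,III-1]: 41 consistent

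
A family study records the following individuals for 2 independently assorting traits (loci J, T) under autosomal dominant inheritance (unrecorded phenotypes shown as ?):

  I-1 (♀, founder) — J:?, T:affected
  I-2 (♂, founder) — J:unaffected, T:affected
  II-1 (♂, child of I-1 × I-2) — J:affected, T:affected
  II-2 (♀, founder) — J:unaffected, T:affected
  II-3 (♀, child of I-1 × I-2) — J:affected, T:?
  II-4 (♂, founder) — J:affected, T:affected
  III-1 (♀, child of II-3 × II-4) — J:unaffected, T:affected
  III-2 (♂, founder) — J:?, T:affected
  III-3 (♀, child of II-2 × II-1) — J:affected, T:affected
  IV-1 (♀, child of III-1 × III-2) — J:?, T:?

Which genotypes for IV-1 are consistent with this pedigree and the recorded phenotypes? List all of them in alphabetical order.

J/I-1 ? ·: Jj|JJ
J/I-2 un ·: jj
J/II-1 aff I-1×I-2: Jj
J/II-2 un ·: jj
J/II-3 aff I-1×I-2: Jj
J/II-4 aff ·: Jj
J/III-1 un II-3×II-4: jj
J/III-2 ? ·: jj|Jj|JJ
J/III-3 aff II-2×II-1: Jj
J/IV-1 ? III-1×III-2: jj|Jj
⇒ J over [I-1,I-2,II-1,II-2,II-3,II-4,III-1,III-2,III-3,IV-1]: 8 consistent
T/I-1 aff ·: Tt|TT
T/I-2 aff ·: Tt|TT
T/II-1 aff I-1×I-2: Tt|TT
T/II-2 aff ·: Tt|TT
T/II-3 ? I-1×I-2: tt|Tt|TT
T/II-4 aff ·: Tt|TT
T/III-1 aff II-3×II-4: Tt|TT
T/III-2 aff ·: Tt|TT
T/III-3 aff II-2×II-1: Tt|TT
T/IV-1 ? III-1×III-2: tt|Tt|TT
⇒ T over [I-1,I-2,II-1,II-2,II-3,II-4,III-1,III-2,III-3,IV-1]: 670 consistent

IV-1 ∈ {Jj TT, Jj Tt, Jj tt, jj TT, jj Tt, jj tt}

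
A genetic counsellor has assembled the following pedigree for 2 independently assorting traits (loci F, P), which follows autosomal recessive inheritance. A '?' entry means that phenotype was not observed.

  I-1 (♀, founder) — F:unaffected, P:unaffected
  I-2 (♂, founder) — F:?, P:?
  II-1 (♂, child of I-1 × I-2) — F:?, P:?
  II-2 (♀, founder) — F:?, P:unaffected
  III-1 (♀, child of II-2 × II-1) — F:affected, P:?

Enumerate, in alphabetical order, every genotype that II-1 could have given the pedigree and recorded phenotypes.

II-1 ∈ {Ff PP, Ff Pp, Ff pp, ff PP, ff Pp, ff pp}

F/I-1 un ·: FF|Ff
F/I-2 ? ·: FF|Ff|ff
F/II-1 ? I-1×I-2: Ff|ff
F/II-2 ? ·: Ff|ff
F/III-1 aff II-2×II-1: ff
⇒ F over [I-1,I-2,II-1,II-2,III-1]: 14 consistent
P/I-1 un ·: PP|Pp
P/I-2 ? ·: PP|Pp|pp
P/II-1 ? I-1×I-2: PP|Pp|pp
P/II-2 un ·: PP|Pp
P/III-1 ? II-2×II-1: PP|Pp|pp
⇒ P over [I-1,I-2,II-1,II-2,III-1]: 43 consistent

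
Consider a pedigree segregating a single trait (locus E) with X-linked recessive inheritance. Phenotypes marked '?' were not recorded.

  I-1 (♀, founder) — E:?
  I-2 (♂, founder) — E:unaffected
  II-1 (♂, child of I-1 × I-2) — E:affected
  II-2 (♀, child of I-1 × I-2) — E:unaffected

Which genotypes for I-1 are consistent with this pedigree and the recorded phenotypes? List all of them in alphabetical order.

I-1 ∈ {X^EX^e, X^eX^e}

E/I-1 ? ·: X^EX^e|X^eX^e
E/I-2 un ·: X^EY
E/II-1 aff I-1×I-2: X^eY
E/II-2 un I-1×I-2: X^EX^E|X^EX^e
⇒ E over [I-1,I-2,II-1,II-2]: 3 consistent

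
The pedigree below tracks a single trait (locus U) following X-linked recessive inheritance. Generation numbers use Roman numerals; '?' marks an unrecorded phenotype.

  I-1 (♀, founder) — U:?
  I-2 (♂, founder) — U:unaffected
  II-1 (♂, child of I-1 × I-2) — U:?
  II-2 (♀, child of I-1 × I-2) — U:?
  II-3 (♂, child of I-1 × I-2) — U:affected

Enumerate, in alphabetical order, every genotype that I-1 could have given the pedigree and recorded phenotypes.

U/I-1 ? ·: X^UX^u|X^uX^u
U/I-2 un ·: X^UY
U/II-1 ? I-1×I-2: X^UY|X^uY
U/II-2 ? I-1×I-2: X^UX^U|X^UX^u
U/II-3 aff I-1×I-2: X^uY
⇒ U over [I-1,I-2,II-1,II-2,II-3]: 5 consistent

I-1 ∈ {X^UX^u, X^uX^u}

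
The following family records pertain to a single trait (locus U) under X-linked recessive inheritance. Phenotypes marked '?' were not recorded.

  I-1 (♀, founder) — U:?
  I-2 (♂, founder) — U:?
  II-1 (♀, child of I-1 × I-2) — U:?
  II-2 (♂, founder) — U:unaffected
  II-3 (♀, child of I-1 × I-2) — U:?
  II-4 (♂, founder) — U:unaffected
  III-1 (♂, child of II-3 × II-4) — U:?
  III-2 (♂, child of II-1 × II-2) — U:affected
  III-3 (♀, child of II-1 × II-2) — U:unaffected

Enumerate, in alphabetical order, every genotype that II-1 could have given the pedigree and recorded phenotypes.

U/I-1 ? ·: X^UX^U|X^UX^u|X^uX^u
U/I-2 ? ·: X^UY|X^uY
U/II-1 ? I-1×I-2: X^UX^u|X^uX^u
U/II-2 un ·: X^UY
U/II-3 ? I-1×I-2: X^UX^U|X^UX^u|X^uX^u
U/II-4 un ·: X^UY
U/III-1 ? II-3×II-4: X^UY|X^uY
U/III-2 aff II-1×II-2: X^uY
U/III-3 un II-1×II-2: X^UX^U|X^UX^u
⇒ U over [I-1,I-2,II-1,II-2,II-3,II-4,III-1,III-2,III-3]: 24 consistent

II-1 ∈ {X^UX^u, X^uX^u}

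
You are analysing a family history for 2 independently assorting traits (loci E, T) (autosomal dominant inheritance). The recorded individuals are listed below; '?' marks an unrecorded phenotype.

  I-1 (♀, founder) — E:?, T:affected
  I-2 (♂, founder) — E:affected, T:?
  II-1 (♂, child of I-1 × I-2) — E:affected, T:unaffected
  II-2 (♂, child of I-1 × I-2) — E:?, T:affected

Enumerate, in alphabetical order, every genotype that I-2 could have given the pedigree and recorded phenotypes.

E/I-1 ? ·: ee|Ee|EE
E/I-2 aff ·: Ee|EE
E/II-1 aff I-1×I-2: Ee|EE
E/II-2 ? I-1×I-2: ee|Ee|EE
⇒ E over [I-1,I-2,II-1,II-2]: 18 consistent
T/I-1 aff ·: Tt
T/I-2 ? ·: tt|Tt
T/II-1 un I-1×I-2: tt
T/II-2 aff I-1×I-2: Tt|TT
⇒ T over [I-1,I-2,II-1,II-2]: 3 consistent

I-2 ∈ {EE Tt, EE tt, Ee Tt, Ee tt}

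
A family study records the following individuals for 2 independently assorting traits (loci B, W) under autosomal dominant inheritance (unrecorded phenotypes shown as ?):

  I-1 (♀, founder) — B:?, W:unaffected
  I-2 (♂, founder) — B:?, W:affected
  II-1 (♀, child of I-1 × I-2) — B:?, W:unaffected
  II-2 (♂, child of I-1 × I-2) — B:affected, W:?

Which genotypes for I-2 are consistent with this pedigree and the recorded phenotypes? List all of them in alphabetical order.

I-2 ∈ {BB Ww, Bb Ww, bb Ww}

B/I-1 ? ·: bb|Bb|BB
B/I-2 ? ·: bb|Bb|BB
B/II-1 ? I-1×I-2: bb|Bb|BB
B/II-2 aff I-1×I-2: Bb|BB
⇒ B over [I-1,I-2,II-1,II-2]: 21 consistent
W/I-1 un ·: ww
W/I-2 aff ·: Ww
W/II-1 un I-1×I-2: ww
W/II-2 ? I-1×I-2: ww|Ww
⇒ W over [I-1,I-2,II-1,II-2]: 2 consistent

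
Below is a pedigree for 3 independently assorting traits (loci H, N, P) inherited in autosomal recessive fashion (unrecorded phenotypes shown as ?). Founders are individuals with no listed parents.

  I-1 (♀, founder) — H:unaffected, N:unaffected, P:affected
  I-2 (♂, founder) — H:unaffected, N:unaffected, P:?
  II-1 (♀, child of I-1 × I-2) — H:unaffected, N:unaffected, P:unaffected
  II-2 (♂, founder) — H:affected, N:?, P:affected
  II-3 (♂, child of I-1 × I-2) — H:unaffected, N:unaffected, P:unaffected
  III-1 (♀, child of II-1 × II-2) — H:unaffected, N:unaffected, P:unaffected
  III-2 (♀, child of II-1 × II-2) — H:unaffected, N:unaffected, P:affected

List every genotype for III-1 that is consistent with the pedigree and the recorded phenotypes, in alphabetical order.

III-1 ∈ {Hh NN Pp, Hh Nn Pp}

H/I-1 un ·: HH|Hh
H/I-2 un ·: HH|Hh
H/II-1 un I-1×I-2: HH|Hh
H/II-2 aff ·: hh
H/II-3 un I-1×I-2: HH|Hh
H/III-1 un II-1×II-2: Hh
H/III-2 un II-1×II-2: Hh
⇒ H over [I-1,I-2,II-1,II-2,II-3,III-1,III-2]: 13 consistent
N/I-1 un ·: NN|Nn
N/I-2 un ·: NN|Nn
N/II-1 un I-1×I-2: NN|Nn
N/II-2 ? ·: NN|Nn|nn
N/II-3 un I-1×I-2: NN|Nn
N/III-1 un II-1×II-2: NN|Nn
N/III-2 un II-1×II-2: NN|Nn
⇒ N over [I-1,I-2,II-1,II-2,II-3,III-1,III-2]: 96 consistent
P/I-1 aff ·: pp
P/I-2 ? ·: PP|Pp
P/II-1 un I-1×I-2: Pp
P/II-2 aff ·: pp
P/II-3 un I-1×I-2: Pp
P/III-1 un II-1×II-2: Pp
P/III-2 aff II-1×II-2: pp
⇒ P over [I-1,I-2,II-1,II-2,II-3,III-1,III-2]: 2 consistent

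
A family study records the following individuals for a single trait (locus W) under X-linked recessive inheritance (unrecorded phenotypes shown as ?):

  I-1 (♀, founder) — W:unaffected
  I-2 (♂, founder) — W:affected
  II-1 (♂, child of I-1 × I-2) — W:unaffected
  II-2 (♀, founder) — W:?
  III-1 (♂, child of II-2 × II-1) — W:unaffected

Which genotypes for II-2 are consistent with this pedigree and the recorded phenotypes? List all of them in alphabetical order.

II-2 ∈ {X^WX^W, X^WX^w}

W/I-1 un ·: X^WX^W|X^WX^w
W/I-2 aff ·: X^wY
W/II-1 un I-1×I-2: X^WY
W/II-2 ? ·: X^WX^W|X^WX^w
W/III-1 un II-2×II-1: X^WY
⇒ W over [I-1,I-2,II-1,II-2,III-1]: 4 consistent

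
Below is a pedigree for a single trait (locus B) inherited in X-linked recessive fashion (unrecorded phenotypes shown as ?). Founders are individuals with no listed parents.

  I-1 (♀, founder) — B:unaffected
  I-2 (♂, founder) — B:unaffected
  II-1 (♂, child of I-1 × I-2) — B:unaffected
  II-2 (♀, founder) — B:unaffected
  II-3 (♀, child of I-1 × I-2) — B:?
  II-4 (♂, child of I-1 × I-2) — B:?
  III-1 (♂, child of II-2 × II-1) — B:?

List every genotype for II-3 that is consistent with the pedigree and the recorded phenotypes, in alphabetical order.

II-3 ∈ {X^BX^B, X^BX^b}

B/I-1 un ·: X^BX^B|X^BX^b
B/I-2 un ·: X^BY
B/II-1 un I-1×I-2: X^BY
B/II-2 un ·: X^BX^B|X^BX^b
B/II-3 ? I-1×I-2: X^BX^B|X^BX^b
B/II-4 ? I-1×I-2: X^BY|X^bY
B/III-1 ? II-2×II-1: X^BY|X^bY
⇒ B over [I-1,I-2,II-1,II-2,II-3,II-4,III-1]: 15 consistent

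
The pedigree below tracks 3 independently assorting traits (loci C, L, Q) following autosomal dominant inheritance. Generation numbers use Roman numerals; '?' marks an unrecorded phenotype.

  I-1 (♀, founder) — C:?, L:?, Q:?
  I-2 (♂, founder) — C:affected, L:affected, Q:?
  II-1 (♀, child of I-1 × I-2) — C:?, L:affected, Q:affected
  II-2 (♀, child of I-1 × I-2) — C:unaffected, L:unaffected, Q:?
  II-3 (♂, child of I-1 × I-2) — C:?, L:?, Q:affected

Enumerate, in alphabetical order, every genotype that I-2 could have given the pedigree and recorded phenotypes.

C/I-1 ? ·: cc|Cc
C/I-2 aff ·: Cc
C/II-1 ? I-1×I-2: cc|Cc|CC
C/II-2 un I-1×I-2: cc
C/II-3 ? I-1×I-2: cc|Cc|CC
⇒ C over [I-1,I-2,II-1,II-2,II-3]: 13 consistent
L/I-1 ? ·: ll|Ll
L/I-2 aff ·: Ll
L/II-1 aff I-1×I-2: Ll|LL
L/II-2 un I-1×I-2: ll
L/II-3 ? I-1×I-2: ll|Ll|LL
⇒ L over [I-1,I-2,II-1,II-2,II-3]: 8 consistent
Q/I-1 ? ·: qq|Qq|QQ
Q/I-2 ? ·: qq|Qq|QQ
Q/II-1 aff I-1×I-2: Qq|QQ
Q/II-2 ? I-1×I-2: qq|Qq|QQ
Q/II-3 aff I-1×I-2: Qq|QQ
⇒ Q over [I-1,I-2,II-1,II-2,II-3]: 35 consistent

I-2 ∈ {Cc Ll QQ, Cc Ll Qq, Cc Ll qq}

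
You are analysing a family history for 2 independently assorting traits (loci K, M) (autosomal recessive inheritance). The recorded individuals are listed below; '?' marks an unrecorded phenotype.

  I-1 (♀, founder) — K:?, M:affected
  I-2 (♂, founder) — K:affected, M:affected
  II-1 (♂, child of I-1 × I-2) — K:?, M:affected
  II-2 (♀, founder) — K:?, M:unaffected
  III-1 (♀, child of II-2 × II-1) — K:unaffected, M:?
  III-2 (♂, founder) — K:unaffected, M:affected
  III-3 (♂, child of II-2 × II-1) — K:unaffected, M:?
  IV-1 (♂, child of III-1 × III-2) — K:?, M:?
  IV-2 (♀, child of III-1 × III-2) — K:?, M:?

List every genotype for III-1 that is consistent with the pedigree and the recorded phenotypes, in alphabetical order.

III-1 ∈ {KK Mm, KK mm, Kk Mm, Kk mm}

K/I-1 ? ·: KK|Kk|kk
K/I-2 aff ·: kk
K/II-1 ? I-1×I-2: Kk|kk
K/II-2 ? ·: KK|Kk|kk
K/III-1 un II-2×II-1: KK|Kk
K/III-2 un ·: KK|Kk
K/III-3 un II-2×II-1: KK|Kk
K/IV-1 ? III-1×III-2: KK|Kk|kk
K/IV-2 ? III-1×III-2: KK|Kk|kk
⇒ K over [I-1,I-2,II-1,II-2,III-1,III-2,III-3,IV-1,IV-2]: 222 consistent
M/I-1 aff ·: mm
M/I-2 aff ·: mm
M/II-1 aff I-1×I-2: mm
M/II-2 un ·: MM|Mm
M/III-1 ? II-2×II-1: Mm|mm
M/III-2 aff ·: mm
M/III-3 ? II-2×II-1: Mm|mm
M/IV-1 ? III-1×III-2: Mm|mm
M/IV-2 ? III-1×III-2: Mm|mm
⇒ M over [I-1,I-2,II-1,II-2,III-1,III-2,III-3,IV-1,IV-2]: 14 consistent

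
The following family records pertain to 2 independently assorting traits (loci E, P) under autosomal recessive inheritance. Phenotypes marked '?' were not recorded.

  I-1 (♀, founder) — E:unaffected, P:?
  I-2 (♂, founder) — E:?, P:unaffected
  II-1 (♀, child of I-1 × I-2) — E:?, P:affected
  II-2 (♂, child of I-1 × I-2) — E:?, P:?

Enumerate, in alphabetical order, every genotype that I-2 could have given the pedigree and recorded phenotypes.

I-2 ∈ {EE Pp, Ee Pp, ee Pp}

E/I-1 un ·: EE|Ee
E/I-2 ? ·: EE|Ee|ee
E/II-1 ? I-1×I-2: EE|Ee|ee
E/II-2 ? I-1×I-2: EE|Ee|ee
⇒ E over [I-1,I-2,II-1,II-2]: 23 consistent
P/I-1 ? ·: Pp|pp
P/I-2 un ·: Pp
P/II-1 aff I-1×I-2: pp
P/II-2 ? I-1×I-2: PP|Pp|pp
⇒ P over [I-1,I-2,II-1,II-2]: 5 consistent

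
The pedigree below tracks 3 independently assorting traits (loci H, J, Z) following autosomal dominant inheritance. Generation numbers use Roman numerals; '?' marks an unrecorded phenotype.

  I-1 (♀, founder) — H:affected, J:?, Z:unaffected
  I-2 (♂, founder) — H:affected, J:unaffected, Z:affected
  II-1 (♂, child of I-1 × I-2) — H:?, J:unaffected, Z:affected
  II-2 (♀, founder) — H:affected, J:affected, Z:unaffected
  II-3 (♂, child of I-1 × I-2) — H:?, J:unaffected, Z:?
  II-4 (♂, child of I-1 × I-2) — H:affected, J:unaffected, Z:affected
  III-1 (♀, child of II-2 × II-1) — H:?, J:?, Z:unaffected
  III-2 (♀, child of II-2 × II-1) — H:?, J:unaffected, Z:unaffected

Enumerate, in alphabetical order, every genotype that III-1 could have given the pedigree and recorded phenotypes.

H/I-1 aff ·: Hh|HH
H/I-2 aff ·: Hh|HH
H/II-1 ? I-1×I-2: hh|Hh|HH
H/II-2 aff ·: Hh|HH
H/II-3 ? I-1×I-2: hh|Hh|HH
H/II-4 aff I-1×I-2: Hh|HH
H/III-1 ? II-2×II-1: hh|Hh|HH
H/III-2 ? II-2×II-1: hh|Hh|HH
⇒ H over [I-1,I-2,II-1,II-2,II-3,II-4,III-1,III-2]: 287 consistent
J/I-1 ? ·: jj|Jj
J/I-2 un ·: jj
J/II-1 un I-1×I-2: jj
J/II-2 aff ·: Jj
J/II-3 un I-1×I-2: jj
J/II-4 un I-1×I-2: jj
J/III-1 ? II-2×II-1: jj|Jj
J/III-2 un II-2×II-1: jj
⇒ J over [I-1,I-2,II-1,II-2,II-3,II-4,III-1,III-2]: 4 consistent
Z/I-1 un ·: zz
Z/I-2 aff ·: Zz|ZZ
Z/II-1 aff I-1×I-2: Zz
Z/II-2 un ·: zz
Z/II-3 ? I-1×I-2: zz|Zz
Z/II-4 aff I-1×I-2: Zz
Z/III-1 un II-2×II-1: zz
Z/III-2 un II-2×II-1: zz
⇒ Z over [I-1,I-2,II-1,II-2,II-3,II-4,III-1,III-2]: 3 consistent

III-1 ∈ {HH Jj zz, HH jj zz, Hh Jj zz, Hh jj zz, hh Jj zz, hh jj zz}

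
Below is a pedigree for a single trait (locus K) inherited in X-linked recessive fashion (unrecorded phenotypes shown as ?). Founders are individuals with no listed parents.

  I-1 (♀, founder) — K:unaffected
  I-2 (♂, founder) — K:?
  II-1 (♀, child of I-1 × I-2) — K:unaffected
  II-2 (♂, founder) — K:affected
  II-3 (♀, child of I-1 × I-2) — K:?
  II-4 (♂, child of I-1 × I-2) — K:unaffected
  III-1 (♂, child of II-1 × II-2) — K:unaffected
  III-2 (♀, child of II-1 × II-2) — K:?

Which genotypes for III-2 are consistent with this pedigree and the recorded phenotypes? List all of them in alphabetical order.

III-2 ∈ {X^KX^k, X^kX^k}

K/I-1 un ·: X^KX^K|X^KX^k
K/I-2 ? ·: X^KY|X^kY
K/II-1 un I-1×I-2: X^KX^K|X^KX^k
K/II-2 aff ·: X^kY
K/II-3 ? I-1×I-2: X^KX^K|X^KX^k|X^kX^k
K/II-4 un I-1×I-2: X^KY
K/III-1 un II-1×II-2: X^KY
K/III-2 ? II-1×II-2: X^KX^k|X^kX^k
⇒ K over [I-1,I-2,II-1,II-2,II-3,II-4,III-1,III-2]: 13 consistent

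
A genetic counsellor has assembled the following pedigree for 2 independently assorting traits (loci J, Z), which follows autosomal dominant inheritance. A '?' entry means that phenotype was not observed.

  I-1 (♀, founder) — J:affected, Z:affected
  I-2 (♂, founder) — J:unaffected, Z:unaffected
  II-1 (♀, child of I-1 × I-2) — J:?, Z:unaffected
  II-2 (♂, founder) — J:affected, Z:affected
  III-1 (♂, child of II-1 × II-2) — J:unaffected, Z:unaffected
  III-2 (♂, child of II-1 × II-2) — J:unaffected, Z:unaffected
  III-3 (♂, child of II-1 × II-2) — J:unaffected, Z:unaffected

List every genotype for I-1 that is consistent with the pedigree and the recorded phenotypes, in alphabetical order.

J/I-1 aff ·: Jj|JJ
J/I-2 un ·: jj
J/II-1 ? I-1×I-2: jj|Jj
J/II-2 aff ·: Jj
J/III-1 un II-1×II-2: jj
J/III-2 un II-1×II-2: jj
J/III-3 un II-1×II-2: jj
⇒ J over [I-1,I-2,II-1,II-2,III-1,III-2,III-3]: 3 consistent
Z/I-1 aff ·: Zz
Z/I-2 un ·: zz
Z/II-1 un I-1×I-2: zz
Z/II-2 aff ·: Zz
Z/III-1 un II-1×II-2: zz
Z/III-2 un II-1×II-2: zz
Z/III-3 un II-1×II-2: zz
⇒ Z over [I-1,I-2,II-1,II-2,III-1,III-2,III-3]: 1 consistent

I-1 ∈ {JJ Zz, Jj Zz}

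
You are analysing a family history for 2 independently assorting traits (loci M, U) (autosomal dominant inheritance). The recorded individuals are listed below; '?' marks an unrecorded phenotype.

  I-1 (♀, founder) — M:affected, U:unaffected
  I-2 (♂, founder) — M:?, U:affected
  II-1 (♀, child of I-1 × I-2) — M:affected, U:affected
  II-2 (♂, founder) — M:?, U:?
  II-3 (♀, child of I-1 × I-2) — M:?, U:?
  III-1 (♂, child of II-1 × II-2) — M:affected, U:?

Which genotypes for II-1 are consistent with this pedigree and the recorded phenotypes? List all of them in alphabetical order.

M/I-1 aff ·: Mm|MM
M/I-2 ? ·: mm|Mm|MM
M/II-1 aff I-1×I-2: Mm|MM
M/II-2 ? ·: mm|Mm|MM
M/II-3 ? I-1×I-2: mm|Mm|MM
M/III-1 aff II-1×II-2: Mm|MM
⇒ M over [I-1,I-2,II-1,II-2,II-3,III-1]: 82 consistent
U/I-1 un ·: uu
U/I-2 aff ·: Uu|UU
U/II-1 aff I-1×I-2: Uu
U/II-2 ? ·: uu|Uu|UU
U/II-3 ? I-1×I-2: uu|Uu
U/III-1 ? II-1×II-2: uu|Uu|UU
⇒ U over [I-1,I-2,II-1,II-2,II-3,III-1]: 21 consistent

II-1 ∈ {MM Uu, Mm Uu}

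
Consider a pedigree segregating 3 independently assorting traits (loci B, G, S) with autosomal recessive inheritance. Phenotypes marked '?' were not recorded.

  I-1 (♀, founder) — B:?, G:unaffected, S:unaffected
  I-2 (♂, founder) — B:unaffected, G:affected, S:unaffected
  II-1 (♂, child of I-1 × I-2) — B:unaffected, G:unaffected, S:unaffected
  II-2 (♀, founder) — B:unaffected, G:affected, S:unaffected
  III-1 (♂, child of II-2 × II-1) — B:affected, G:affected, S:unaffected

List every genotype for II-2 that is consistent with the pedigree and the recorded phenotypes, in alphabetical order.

B/I-1 ? ·: BB|Bb|bb
B/I-2 un ·: BB|Bb
B/II-1 un I-1×I-2: Bb
B/II-2 un ·: Bb
B/III-1 aff II-2×II-1: bb
⇒ B over [I-1,I-2,II-1,II-2,III-1]: 5 consistent
G/I-1 un ·: GG|Gg
G/I-2 aff ·: gg
G/II-1 un I-1×I-2: Gg
G/II-2 aff ·: gg
G/III-1 aff II-2×II-1: gg
⇒ G over [I-1,I-2,II-1,II-2,III-1]: 2 consistent
S/I-1 un ·: SS|Ss
S/I-2 un ·: SS|Ss
S/II-1 un I-1×I-2: SS|Ss
S/II-2 un ·: SS|Ss
S/III-1 un II-2×II-1: SS|Ss
⇒ S over [I-1,I-2,II-1,II-2,III-1]: 24 consistent

II-2 ∈ {Bb gg SS, Bb gg Ss}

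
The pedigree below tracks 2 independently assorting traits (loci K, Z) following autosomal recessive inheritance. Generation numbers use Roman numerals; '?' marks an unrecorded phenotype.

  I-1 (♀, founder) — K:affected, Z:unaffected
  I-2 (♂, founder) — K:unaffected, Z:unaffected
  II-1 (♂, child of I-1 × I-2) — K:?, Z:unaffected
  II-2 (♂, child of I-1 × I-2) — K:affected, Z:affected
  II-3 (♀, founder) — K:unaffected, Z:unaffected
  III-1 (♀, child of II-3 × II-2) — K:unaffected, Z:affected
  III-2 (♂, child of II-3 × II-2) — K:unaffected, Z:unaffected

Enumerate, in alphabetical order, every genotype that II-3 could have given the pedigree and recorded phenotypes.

K/I-1 aff ·: kk
K/I-2 un ·: Kk
K/II-1 ? I-1×I-2: Kk|kk
K/II-2 aff I-1×I-2: kk
K/II-3 un ·: KK|Kk
K/III-1 un II-3×II-2: Kk
K/III-2 un II-3×II-2: Kk
⇒ K over [I-1,I-2,II-1,II-2,II-3,III-1,III-2]: 4 consistent
Z/I-1 un ·: Zz
Z/I-2 un ·: Zz
Z/II-1 un I-1×I-2: ZZ|Zz
Z/II-2 aff I-1×I-2: zz
Z/II-3 un ·: Zz
Z/III-1 aff II-3×II-2: zz
Z/III-2 un II-3×II-2: Zz
⇒ Z over [I-1,I-2,II-1,II-2,II-3,III-1,III-2]: 2 consistent

II-3 ∈ {KK Zz, Kk Zz}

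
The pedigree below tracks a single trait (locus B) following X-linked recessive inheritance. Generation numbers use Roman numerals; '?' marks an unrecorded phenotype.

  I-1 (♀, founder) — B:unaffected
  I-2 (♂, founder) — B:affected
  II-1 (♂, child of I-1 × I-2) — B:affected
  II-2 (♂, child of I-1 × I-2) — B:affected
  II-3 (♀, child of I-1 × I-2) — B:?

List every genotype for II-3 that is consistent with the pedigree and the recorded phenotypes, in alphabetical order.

II-3 ∈ {X^BX^b, X^bX^b}

B/I-1 un ·: X^BX^b
B/I-2 aff ·: X^bY
B/II-1 aff I-1×I-2: X^bY
B/II-2 aff I-1×I-2: X^bY
B/II-3 ? I-1×I-2: X^BX^b|X^bX^b
⇒ B over [I-1,I-2,II-1,II-2,II-3]: 2 consistent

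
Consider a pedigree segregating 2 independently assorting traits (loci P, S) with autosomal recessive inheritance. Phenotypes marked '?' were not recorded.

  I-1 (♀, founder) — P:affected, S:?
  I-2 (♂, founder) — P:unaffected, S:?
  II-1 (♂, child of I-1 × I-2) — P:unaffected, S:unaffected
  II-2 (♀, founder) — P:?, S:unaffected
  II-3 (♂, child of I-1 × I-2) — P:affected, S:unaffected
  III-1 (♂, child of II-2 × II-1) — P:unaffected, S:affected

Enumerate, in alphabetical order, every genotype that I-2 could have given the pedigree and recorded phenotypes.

I-2 ∈ {Pp SS, Pp Ss, Pp ss}

P/I-1 aff ·: pp
P/I-2 un ·: Pp
P/II-1 un I-1×I-2: Pp
P/II-2 ? ·: PP|Pp|pp
P/II-3 aff I-1×I-2: pp
P/III-1 un II-2×II-1: PP|Pp
⇒ P over [I-1,I-2,II-1,II-2,II-3,III-1]: 5 consistent
S/I-1 ? ·: SS|Ss|ss
S/I-2 ? ·: SS|Ss|ss
S/II-1 un I-1×I-2: Ss
S/II-2 un ·: Ss
S/II-3 un I-1×I-2: SS|Ss
S/III-1 aff II-2×II-1: ss
⇒ S over [I-1,I-2,II-1,II-2,II-3,III-1]: 10 consistent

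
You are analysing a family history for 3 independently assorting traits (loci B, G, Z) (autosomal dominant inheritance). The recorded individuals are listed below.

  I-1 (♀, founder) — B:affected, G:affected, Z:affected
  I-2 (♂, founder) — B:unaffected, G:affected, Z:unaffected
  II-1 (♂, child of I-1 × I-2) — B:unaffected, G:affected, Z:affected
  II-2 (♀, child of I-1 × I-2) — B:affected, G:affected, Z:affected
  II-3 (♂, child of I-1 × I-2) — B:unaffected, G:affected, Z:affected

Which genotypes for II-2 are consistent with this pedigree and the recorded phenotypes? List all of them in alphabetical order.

B/I-1 aff ·: Bb
B/I-2 un ·: bb
B/II-1 un I-1×I-2: bb
B/II-2 aff I-1×I-2: Bb
B/II-3 un I-1×I-2: bb
⇒ B over [I-1,I-2,II-1,II-2,II-3]: 1 consistent
G/I-1 aff ·: Gg|GG
G/I-2 aff ·: Gg|GG
G/II-1 aff I-1×I-2: Gg|GG
G/II-2 aff I-1×I-2: Gg|GG
G/II-3 aff I-1×I-2: Gg|GG
⇒ G over [I-1,I-2,II-1,II-2,II-3]: 25 consistent
Z/I-1 aff ·: Zz|ZZ
Z/I-2 un ·: zz
Z/II-1 aff I-1×I-2: Zz
Z/II-2 aff I-1×I-2: Zz
Z/II-3 aff I-1×I-2: Zz
⇒ Z over [I-1,I-2,II-1,II-2,II-3]: 2 consistent

II-2 ∈ {Bb GG Zz, Bb Gg Zz}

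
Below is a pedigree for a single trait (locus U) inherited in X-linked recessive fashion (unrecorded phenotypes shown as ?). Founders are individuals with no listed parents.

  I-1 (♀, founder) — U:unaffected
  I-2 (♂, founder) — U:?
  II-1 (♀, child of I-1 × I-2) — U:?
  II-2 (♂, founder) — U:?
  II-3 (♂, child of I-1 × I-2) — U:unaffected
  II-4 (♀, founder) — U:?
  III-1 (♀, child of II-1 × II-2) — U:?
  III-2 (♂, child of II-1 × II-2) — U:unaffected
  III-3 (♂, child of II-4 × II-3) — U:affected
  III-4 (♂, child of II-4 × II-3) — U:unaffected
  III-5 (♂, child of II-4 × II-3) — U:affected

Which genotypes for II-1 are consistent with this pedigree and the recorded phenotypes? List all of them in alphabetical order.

II-1 ∈ {X^UX^U, X^UX^u}

U/I-1 un ·: X^UX^U|X^UX^u
U/I-2 ? ·: X^UY|X^uY
U/II-1 ? I-1×I-2: X^UX^U|X^UX^u
U/II-2 ? ·: X^UY|X^uY
U/II-3 un I-1×I-2: X^UY
U/II-4 ? ·: X^UX^u
U/III-1 ? II-1×II-2: X^UX^U|X^UX^u|X^uX^u
U/III-2 un II-1×II-2: X^UY
U/III-3 aff II-4×II-3: X^uY
U/III-4 un II-4×II-3: X^UY
U/III-5 aff II-4×II-3: X^uY
⇒ U over [I-1,I-2,II-1,II-2,II-3,II-4,III-1,III-2,III-3,III-4,III-5]: 16 consistent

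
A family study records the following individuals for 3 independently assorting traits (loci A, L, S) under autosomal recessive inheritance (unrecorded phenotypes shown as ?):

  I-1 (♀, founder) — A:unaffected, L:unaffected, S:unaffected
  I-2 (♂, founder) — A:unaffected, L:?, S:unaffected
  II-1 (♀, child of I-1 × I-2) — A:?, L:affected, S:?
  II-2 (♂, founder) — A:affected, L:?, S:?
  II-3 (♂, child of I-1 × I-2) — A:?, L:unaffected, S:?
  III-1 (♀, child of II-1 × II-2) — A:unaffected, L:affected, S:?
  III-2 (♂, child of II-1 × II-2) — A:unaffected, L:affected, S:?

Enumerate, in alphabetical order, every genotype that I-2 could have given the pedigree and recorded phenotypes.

A/I-1 un ·: AA|Aa
A/I-2 un ·: AA|Aa
A/II-1 ? I-1×I-2: AA|Aa
A/II-2 aff ·: aa
A/II-3 ? I-1×I-2: AA|Aa|aa
A/III-1 un II-1×II-2: Aa
A/III-2 un II-1×II-2: Aa
⇒ A over [I-1,I-2,II-1,II-2,II-3,III-1,III-2]: 15 consistent
L/I-1 un ·: Ll
L/I-2 ? ·: Ll|ll
L/II-1 aff I-1×I-2: ll
L/II-2 ? ·: Ll|ll
L/II-3 un I-1×I-2: LL|Ll
L/III-1 aff II-1×II-2: ll
L/III-2 aff II-1×II-2: ll
⇒ L over [I-1,I-2,II-1,II-2,II-3,III-1,III-2]: 6 consistent
S/I-1 un ·: SS|Ss
S/I-2 un ·: SS|Ss
S/II-1 ? I-1×I-2: SS|Ss|ss
S/II-2 ? ·: SS|Ss|ss
S/II-3 ? I-1×I-2: SS|Ss|ss
S/III-1 ? II-1×II-2: SS|Ss|ss
S/III-2 ? II-1×II-2: SS|Ss|ss
⇒ S over [I-1,I-2,II-1,II-2,II-3,III-1,III-2]: 185 consistent

I-2 ∈ {AA Ll SS, AA Ll Ss, AA ll SS, AA ll Ss, Aa Ll SS, Aa Ll Ss, Aa ll SS, Aa ll Ss}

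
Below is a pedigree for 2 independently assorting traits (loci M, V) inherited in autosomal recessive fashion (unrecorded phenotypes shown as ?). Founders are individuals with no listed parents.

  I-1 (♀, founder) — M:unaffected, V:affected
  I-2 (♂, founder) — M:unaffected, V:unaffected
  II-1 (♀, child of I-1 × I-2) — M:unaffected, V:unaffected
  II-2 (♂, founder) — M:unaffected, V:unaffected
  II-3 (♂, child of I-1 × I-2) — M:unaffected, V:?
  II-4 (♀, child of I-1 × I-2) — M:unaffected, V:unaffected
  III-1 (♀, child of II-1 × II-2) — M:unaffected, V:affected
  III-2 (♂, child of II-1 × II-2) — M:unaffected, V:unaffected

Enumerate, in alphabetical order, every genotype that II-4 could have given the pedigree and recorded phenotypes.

M/I-1 un ·: MM|Mm
M/I-2 un ·: MM|Mm
M/II-1 un I-1×I-2: MM|Mm
M/II-2 un ·: MM|Mm
M/II-3 un I-1×I-2: MM|Mm
M/II-4 un I-1×I-2: MM|Mm
M/III-1 un II-1×II-2: MM|Mm
M/III-2 un II-1×II-2: MM|Mm
⇒ M over [I-1,I-2,II-1,II-2,II-3,II-4,III-1,III-2]: 161 consistent
V/I-1 aff ·: vv
V/I-2 un ·: VV|Vv
V/II-1 un I-1×I-2: Vv
V/II-2 un ·: Vv
V/II-3 ? I-1×I-2: Vv|vv
V/II-4 un I-1×I-2: Vv
V/III-1 aff II-1×II-2: vv
V/III-2 un II-1×II-2: VV|Vv
⇒ V over [I-1,I-2,II-1,II-2,II-3,II-4,III-1,III-2]: 6 consistent

II-4 ∈ {MM Vv, Mm Vv}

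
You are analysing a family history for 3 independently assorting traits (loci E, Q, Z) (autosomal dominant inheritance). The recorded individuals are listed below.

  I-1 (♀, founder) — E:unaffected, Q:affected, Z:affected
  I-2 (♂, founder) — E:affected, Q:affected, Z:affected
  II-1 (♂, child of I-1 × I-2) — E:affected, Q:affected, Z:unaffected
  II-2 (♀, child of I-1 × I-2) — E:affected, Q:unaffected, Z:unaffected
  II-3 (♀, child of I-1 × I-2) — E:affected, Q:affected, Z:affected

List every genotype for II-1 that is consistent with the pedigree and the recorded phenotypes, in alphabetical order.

II-1 ∈ {Ee QQ zz, Ee Qq zz}

E/I-1 un ·: ee
E/I-2 aff ·: Ee|EE
E/II-1 aff I-1×I-2: Ee
E/II-2 aff I-1×I-2: Ee
E/II-3 aff I-1×I-2: Ee
⇒ E over [I-1,I-2,II-1,II-2,II-3]: 2 consistent
Q/I-1 aff ·: Qq
Q/I-2 aff ·: Qq
Q/II-1 aff I-1×I-2: Qq|QQ
Q/II-2 un I-1×I-2: qq
Q/II-3 aff I-1×I-2: Qq|QQ
⇒ Q over [I-1,I-2,II-1,II-2,II-3]: 4 consistent
Z/I-1 aff ·: Zz
Z/I-2 aff ·: Zz
Z/II-1 un I-1×I-2: zz
Z/II-2 un I-1×I-2: zz
Z/II-3 aff I-1×I-2: Zz|ZZ
⇒ Z over [I-1,I-2,II-1,II-2,II-3]: 2 consistent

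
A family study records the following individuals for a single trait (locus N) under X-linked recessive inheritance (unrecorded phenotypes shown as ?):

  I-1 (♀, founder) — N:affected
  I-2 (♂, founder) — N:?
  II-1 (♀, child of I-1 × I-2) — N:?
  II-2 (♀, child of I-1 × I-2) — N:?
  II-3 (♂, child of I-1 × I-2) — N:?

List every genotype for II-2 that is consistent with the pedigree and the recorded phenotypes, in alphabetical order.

N/I-1 aff ·: X^nX^n
N/I-2 ? ·: X^NY|X^nY
N/II-1 ? I-1×I-2: X^NX^n|X^nX^n
N/II-2 ? I-1×I-2: X^NX^n|X^nX^n
N/II-3 ? I-1×I-2: X^nY
⇒ N over [I-1,I-2,II-1,II-2,II-3]: 2 consistent

II-2 ∈ {X^NX^n, X^nX^n}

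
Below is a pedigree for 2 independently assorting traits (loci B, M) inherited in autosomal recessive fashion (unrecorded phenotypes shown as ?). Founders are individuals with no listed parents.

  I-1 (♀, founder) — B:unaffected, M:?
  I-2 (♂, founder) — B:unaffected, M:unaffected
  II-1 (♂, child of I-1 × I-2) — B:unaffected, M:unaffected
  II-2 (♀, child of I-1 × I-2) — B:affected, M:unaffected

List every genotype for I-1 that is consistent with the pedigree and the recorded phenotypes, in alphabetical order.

B/I-1 un ·: Bb
B/I-2 un ·: Bb
B/II-1 un I-1×I-2: BB|Bb
B/II-2 aff I-1×I-2: bb
⇒ B over [I-1,I-2,II-1,II-2]: 2 consistent
M/I-1 ? ·: MM|Mm|mm
M/I-2 un ·: MM|Mm
M/II-1 un I-1×I-2: MM|Mm
M/II-2 un I-1×I-2: MM|Mm
⇒ M over [I-1,I-2,II-1,II-2]: 15 consistent

I-1 ∈ {Bb MM, Bb Mm, Bb mm}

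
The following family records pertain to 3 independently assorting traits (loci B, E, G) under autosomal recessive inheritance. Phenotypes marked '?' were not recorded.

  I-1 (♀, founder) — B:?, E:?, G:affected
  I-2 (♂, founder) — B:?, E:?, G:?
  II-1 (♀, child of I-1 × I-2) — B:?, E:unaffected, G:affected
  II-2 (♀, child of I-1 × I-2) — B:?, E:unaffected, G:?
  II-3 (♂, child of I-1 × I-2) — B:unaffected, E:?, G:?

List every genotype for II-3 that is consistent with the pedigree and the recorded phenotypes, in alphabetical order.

II-3 ∈ {BB EE Gg, BB EE gg, BB Ee Gg, BB Ee gg, BB ee Gg, BB ee gg, Bb EE Gg, Bb EE gg, Bb Ee Gg, Bb Ee gg, Bb ee Gg, Bb ee gg}

B/I-1 ? ·: BB|Bb|bb
B/I-2 ? ·: BB|Bb|bb
B/II-1 ? I-1×I-2: BB|Bb|bb
B/II-2 ? I-1×I-2: BB|Bb|bb
B/II-3 un I-1×I-2: BB|Bb
⇒ B over [I-1,I-2,II-1,II-2,II-3]: 45 consistent
E/I-1 ? ·: EE|Ee|ee
E/I-2 ? ·: EE|Ee|ee
E/II-1 un I-1×I-2: EE|Ee
E/II-2 un I-1×I-2: EE|Ee
E/II-3 ? I-1×I-2: EE|Ee|ee
⇒ E over [I-1,I-2,II-1,II-2,II-3]: 35 consistent
G/I-1 aff ·: gg
G/I-2 ? ·: Gg|gg
G/II-1 aff I-1×I-2: gg
G/II-2 ? I-1×I-2: Gg|gg
G/II-3 ? I-1×I-2: Gg|gg
⇒ G over [I-1,I-2,II-1,II-2,II-3]: 5 consistent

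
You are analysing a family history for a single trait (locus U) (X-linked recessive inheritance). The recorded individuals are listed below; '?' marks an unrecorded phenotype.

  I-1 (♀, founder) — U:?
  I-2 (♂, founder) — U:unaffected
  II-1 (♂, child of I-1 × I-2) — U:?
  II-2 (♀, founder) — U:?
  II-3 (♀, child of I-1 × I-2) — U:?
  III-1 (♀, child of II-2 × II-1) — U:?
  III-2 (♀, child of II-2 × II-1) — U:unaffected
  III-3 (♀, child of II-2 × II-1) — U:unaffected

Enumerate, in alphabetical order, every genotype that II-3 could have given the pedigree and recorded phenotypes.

II-3 ∈ {X^UX^U, X^UX^u}

U/I-1 ? ·: X^UX^U|X^UX^u|X^uX^u
U/I-2 un ·: X^UY
U/II-1 ? I-1×I-2: X^UY|X^uY
U/II-2 ? ·: X^UX^U|X^UX^u|X^uX^u
U/II-3 ? I-1×I-2: X^UX^U|X^UX^u
U/III-1 ? II-2×II-1: X^UX^U|X^UX^u|X^uX^u
U/III-2 un II-2×II-1: X^UX^U|X^UX^u
U/III-3 un II-2×II-1: X^UX^U|X^UX^u
⇒ U over [I-1,I-2,II-1,II-2,II-3,III-1,III-2,III-3]: 39 consistent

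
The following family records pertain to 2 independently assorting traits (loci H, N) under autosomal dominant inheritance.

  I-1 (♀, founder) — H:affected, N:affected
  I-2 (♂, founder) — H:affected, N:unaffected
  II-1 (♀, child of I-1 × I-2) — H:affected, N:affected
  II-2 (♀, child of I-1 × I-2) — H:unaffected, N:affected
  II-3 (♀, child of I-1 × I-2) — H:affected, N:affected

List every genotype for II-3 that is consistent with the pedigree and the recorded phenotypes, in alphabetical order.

II-3 ∈ {HH Nn, Hh Nn}

H/I-1 aff ·: Hh
H/I-2 aff ·: Hh
H/II-1 aff I-1×I-2: Hh|HH
H/II-2 un I-1×I-2: hh
H/II-3 aff I-1×I-2: Hh|HH
⇒ H over [I-1,I-2,II-1,II-2,II-3]: 4 consistent
N/I-1 aff ·: Nn|NN
N/I-2 un ·: nn
N/II-1 aff I-1×I-2: Nn
N/II-2 aff I-1×I-2: Nn
N/II-3 aff I-1×I-2: Nn
⇒ N over [I-1,I-2,II-1,II-2,II-3]: 2 consistent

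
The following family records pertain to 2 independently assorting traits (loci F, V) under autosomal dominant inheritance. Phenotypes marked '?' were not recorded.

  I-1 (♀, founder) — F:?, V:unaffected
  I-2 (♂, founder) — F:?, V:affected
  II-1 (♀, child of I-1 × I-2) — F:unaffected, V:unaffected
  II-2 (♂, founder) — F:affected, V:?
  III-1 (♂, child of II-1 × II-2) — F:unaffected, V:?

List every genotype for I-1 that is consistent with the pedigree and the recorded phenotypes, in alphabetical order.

F/I-1 ? ·: ff|Ff
F/I-2 ? ·: ff|Ff
F/II-1 un I-1×I-2: ff
F/II-2 aff ·: Ff
F/III-1 un II-1×II-2: ff
⇒ F over [I-1,I-2,II-1,II-2,III-1]: 4 consistent
V/I-1 un ·: vv
V/I-2 aff ·: Vv
V/II-1 un I-1×I-2: vv
V/II-2 ? ·: vv|Vv|VV
V/III-1 ? II-1×II-2: vv|Vv
⇒ V over [I-1,I-2,II-1,II-2,III-1]: 4 consistent

I-1 ∈ {Ff vv, ff vv}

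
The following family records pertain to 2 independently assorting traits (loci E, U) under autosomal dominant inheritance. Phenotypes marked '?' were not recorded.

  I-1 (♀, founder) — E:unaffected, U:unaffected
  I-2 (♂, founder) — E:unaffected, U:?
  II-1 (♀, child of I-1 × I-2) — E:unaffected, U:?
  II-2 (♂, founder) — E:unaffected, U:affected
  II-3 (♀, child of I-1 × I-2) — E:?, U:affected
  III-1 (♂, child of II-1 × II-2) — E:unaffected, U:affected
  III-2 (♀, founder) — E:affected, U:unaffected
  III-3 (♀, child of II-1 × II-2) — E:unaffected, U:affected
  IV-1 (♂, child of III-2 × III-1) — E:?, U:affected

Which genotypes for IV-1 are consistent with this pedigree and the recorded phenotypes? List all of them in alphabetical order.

E/I-1 un ·: ee
E/I-2 un ·: ee
E/II-1 un I-1×I-2: ee
E/II-2 un ·: ee
E/II-3 ? I-1×I-2: ee
E/III-1 un II-1×II-2: ee
E/III-2 aff ·: Ee|EE
E/III-3 un II-1×II-2: ee
E/IV-1 ? III-2×III-1: ee|Ee
⇒ E over [I-1,I-2,II-1,II-2,II-3,III-1,III-2,III-3,IV-1]: 3 consistent
U/I-1 un ·: uu
U/I-2 ? ·: Uu|UU
U/II-1 ? I-1×I-2: uu|Uu
U/II-2 aff ·: Uu|UU
U/II-3 aff I-1×I-2: Uu
U/III-1 aff II-1×II-2: Uu|UU
U/III-2 un ·: uu
U/III-3 aff II-1×II-2: Uu|UU
U/IV-1 aff III-2×III-1: Uu
⇒ U over [I-1,I-2,II-1,II-2,II-3,III-1,III-2,III-3,IV-1]: 18 consistent

IV-1 ∈ {Ee Uu, ee Uu}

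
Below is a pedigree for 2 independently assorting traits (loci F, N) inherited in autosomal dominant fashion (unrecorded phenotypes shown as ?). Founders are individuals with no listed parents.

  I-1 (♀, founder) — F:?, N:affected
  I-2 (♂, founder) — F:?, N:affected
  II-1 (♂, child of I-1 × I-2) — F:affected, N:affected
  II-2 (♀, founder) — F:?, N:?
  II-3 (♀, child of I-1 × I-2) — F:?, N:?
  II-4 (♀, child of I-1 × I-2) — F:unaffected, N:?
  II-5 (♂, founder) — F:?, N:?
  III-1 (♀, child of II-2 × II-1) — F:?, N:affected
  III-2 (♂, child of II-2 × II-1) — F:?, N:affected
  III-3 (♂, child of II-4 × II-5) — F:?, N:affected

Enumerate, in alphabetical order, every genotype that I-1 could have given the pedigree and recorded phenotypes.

I-1 ∈ {Ff NN, Ff Nn, ff NN, ff Nn}

F/I-1 ? ·: ff|Ff
F/I-2 ? ·: ff|Ff
F/II-1 aff I-1×I-2: Ff|FF
F/II-2 ? ·: ff|Ff|FF
F/II-3 ? I-1×I-2: ff|Ff|FF
F/II-4 un I-1×I-2: ff
F/II-5 ? ·: ff|Ff|FF
F/III-1 ? II-2×II-1: ff|Ff|FF
F/III-2 ? II-2×II-1: ff|Ff|FF
F/III-3 ? II-4×II-5: ff|Ff
⇒ F over [I-1,I-2,II-1,II-2,II-3,II-4,II-5,III-1,III-2,III-3]: 548 consistent
N/I-1 aff ·: Nn|NN
N/I-2 aff ·: Nn|NN
N/II-1 aff I-1×I-2: Nn|NN
N/II-2 ? ·: nn|Nn|NN
N/II-3 ? I-1×I-2: nn|Nn|NN
N/II-4 ? I-1×I-2: nn|Nn|NN
N/II-5 ? ·: nn|Nn|NN
N/III-1 aff II-2×II-1: Nn|NN
N/III-2 aff II-2×II-1: Nn|NN
N/III-3 aff II-4×II-5: Nn|NN
⇒ N over [I-1,I-2,II-1,II-2,II-3,II-4,II-5,III-1,III-2,III-3]: 1059 consistent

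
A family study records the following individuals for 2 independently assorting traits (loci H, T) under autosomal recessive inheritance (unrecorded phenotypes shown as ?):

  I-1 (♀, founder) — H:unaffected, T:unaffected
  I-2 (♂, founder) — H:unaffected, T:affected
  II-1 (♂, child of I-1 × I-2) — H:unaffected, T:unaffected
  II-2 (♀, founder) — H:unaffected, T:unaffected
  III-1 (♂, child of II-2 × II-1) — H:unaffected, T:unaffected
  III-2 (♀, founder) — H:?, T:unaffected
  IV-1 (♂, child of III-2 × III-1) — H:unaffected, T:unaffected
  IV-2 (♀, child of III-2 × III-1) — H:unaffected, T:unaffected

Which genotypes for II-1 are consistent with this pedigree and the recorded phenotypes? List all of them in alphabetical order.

II-1 ∈ {HH Tt, Hh Tt}

H/I-1 un ·: HH|Hh
H/I-2 un ·: HH|Hh
H/II-1 un I-1×I-2: HH|Hh
H/II-2 un ·: HH|Hh
H/III-1 un II-2×II-1: HH|Hh
H/III-2 ? ·: HH|Hh|hh
H/IV-1 un III-2×III-1: HH|Hh
H/IV-2 un III-2×III-1: HH|Hh
⇒ H over [I-1,I-2,II-1,II-2,III-1,III-2,IV-1,IV-2]: 174 consistent
T/I-1 un ·: TT|Tt
T/I-2 aff ·: tt
T/II-1 un I-1×I-2: Tt
T/II-2 un ·: TT|Tt
T/III-1 un II-2×II-1: TT|Tt
T/III-2 un ·: TT|Tt
T/IV-1 un III-2×III-1: TT|Tt
T/IV-2 un III-2×III-1: TT|Tt
⇒ T over [I-1,I-2,II-1,II-2,III-1,III-2,IV-1,IV-2]: 52 consistent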